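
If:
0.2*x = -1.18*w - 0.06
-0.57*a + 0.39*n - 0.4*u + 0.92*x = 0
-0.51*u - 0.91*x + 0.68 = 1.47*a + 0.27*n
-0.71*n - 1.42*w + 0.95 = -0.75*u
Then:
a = 1.75151448414711*x + 0.955662500976567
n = -4.41161699621029*x - 0.0394866782024551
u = -4.49723471121466*x - 1.400318575139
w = -0.169491525423729*x - 0.0508474576271186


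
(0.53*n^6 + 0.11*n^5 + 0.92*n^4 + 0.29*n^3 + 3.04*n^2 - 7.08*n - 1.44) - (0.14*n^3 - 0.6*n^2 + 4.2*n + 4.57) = 0.53*n^6 + 0.11*n^5 + 0.92*n^4 + 0.15*n^3 + 3.64*n^2 - 11.28*n - 6.01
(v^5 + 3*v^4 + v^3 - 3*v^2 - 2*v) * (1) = v^5 + 3*v^4 + v^3 - 3*v^2 - 2*v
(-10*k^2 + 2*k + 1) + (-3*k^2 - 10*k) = -13*k^2 - 8*k + 1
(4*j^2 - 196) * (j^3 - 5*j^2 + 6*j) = 4*j^5 - 20*j^4 - 172*j^3 + 980*j^2 - 1176*j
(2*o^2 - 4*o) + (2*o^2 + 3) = 4*o^2 - 4*o + 3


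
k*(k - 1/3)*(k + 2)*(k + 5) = k^4 + 20*k^3/3 + 23*k^2/3 - 10*k/3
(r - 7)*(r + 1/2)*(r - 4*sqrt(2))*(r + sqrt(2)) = r^4 - 13*r^3/2 - 3*sqrt(2)*r^3 - 23*r^2/2 + 39*sqrt(2)*r^2/2 + 21*sqrt(2)*r/2 + 52*r + 28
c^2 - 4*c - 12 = (c - 6)*(c + 2)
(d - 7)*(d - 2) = d^2 - 9*d + 14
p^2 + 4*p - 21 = (p - 3)*(p + 7)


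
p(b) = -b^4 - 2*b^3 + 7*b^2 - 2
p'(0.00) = 0.00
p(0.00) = -2.00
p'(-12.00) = 5880.00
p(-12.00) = -16274.00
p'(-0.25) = -3.81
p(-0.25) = -1.54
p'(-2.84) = 3.47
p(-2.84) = 35.22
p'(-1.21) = -18.64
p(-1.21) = 9.65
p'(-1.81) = -21.28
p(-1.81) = 22.06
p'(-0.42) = -6.64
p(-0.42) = -0.65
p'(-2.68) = -3.62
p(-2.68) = 35.19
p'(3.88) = -269.65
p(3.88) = -240.08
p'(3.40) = -178.98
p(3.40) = -133.32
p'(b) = -4*b^3 - 6*b^2 + 14*b = 2*b*(-2*b^2 - 3*b + 7)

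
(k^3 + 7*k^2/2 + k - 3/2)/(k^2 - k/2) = k + 4 + 3/k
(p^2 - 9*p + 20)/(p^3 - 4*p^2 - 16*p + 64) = (p - 5)/(p^2 - 16)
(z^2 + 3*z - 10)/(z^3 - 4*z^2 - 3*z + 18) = (z^2 + 3*z - 10)/(z^3 - 4*z^2 - 3*z + 18)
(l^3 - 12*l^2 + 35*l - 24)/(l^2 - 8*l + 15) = (l^2 - 9*l + 8)/(l - 5)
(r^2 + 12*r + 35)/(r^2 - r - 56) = (r + 5)/(r - 8)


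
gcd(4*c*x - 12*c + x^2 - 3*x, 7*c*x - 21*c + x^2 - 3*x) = x - 3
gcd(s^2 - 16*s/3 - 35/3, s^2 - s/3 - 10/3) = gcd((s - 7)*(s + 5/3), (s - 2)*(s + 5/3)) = s + 5/3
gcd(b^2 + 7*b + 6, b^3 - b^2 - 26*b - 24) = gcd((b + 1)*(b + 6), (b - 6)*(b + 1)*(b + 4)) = b + 1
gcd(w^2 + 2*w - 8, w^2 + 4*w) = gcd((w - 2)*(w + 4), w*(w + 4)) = w + 4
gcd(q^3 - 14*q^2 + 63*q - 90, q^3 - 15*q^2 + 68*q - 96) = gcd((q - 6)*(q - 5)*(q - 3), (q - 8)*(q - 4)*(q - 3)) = q - 3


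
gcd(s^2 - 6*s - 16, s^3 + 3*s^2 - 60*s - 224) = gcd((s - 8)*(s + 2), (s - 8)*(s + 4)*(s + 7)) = s - 8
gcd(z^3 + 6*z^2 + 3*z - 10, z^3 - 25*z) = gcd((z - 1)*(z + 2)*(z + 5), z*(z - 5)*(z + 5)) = z + 5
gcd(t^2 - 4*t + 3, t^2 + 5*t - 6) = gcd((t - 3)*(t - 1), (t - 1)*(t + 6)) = t - 1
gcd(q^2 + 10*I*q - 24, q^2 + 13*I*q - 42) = q + 6*I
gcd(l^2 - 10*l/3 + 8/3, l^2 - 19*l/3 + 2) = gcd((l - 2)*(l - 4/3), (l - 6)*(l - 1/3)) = 1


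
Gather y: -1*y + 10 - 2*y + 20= 30 - 3*y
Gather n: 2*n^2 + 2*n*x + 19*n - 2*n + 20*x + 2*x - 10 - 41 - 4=2*n^2 + n*(2*x + 17) + 22*x - 55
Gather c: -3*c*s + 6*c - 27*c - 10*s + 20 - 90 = c*(-3*s - 21) - 10*s - 70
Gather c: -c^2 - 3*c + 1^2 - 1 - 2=-c^2 - 3*c - 2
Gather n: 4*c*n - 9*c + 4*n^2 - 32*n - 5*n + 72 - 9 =-9*c + 4*n^2 + n*(4*c - 37) + 63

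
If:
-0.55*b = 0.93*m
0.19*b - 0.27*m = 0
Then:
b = 0.00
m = 0.00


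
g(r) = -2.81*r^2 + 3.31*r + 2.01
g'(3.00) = -13.55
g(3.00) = -13.35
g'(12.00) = -64.13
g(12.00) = -362.91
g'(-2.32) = 16.35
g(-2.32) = -20.79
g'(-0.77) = 7.64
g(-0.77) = -2.20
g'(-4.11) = 26.41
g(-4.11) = -59.06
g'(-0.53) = 6.29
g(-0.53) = -0.53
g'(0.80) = -1.19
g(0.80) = 2.86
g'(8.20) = -42.77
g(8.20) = -159.79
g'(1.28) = -3.88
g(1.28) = 1.64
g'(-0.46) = 5.90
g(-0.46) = -0.11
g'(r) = 3.31 - 5.62*r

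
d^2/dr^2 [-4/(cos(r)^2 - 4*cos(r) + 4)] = 8*(2*cos(r) + cos(2*r) - 2)/(cos(r) - 2)^4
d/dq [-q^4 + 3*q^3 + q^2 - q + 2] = -4*q^3 + 9*q^2 + 2*q - 1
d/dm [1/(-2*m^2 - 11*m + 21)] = (4*m + 11)/(2*m^2 + 11*m - 21)^2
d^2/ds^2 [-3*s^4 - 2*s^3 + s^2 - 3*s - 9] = -36*s^2 - 12*s + 2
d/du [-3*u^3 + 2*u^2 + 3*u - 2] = -9*u^2 + 4*u + 3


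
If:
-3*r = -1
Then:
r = 1/3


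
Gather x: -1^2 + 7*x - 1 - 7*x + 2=0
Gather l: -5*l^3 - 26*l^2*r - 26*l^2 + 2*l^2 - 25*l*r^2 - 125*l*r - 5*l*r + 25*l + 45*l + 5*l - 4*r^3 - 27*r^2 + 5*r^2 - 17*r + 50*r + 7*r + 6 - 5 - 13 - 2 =-5*l^3 + l^2*(-26*r - 24) + l*(-25*r^2 - 130*r + 75) - 4*r^3 - 22*r^2 + 40*r - 14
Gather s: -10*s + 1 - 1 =-10*s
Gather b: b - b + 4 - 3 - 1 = 0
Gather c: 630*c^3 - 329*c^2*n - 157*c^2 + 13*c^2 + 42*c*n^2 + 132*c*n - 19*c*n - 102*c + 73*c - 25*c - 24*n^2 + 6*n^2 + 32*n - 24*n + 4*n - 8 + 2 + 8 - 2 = 630*c^3 + c^2*(-329*n - 144) + c*(42*n^2 + 113*n - 54) - 18*n^2 + 12*n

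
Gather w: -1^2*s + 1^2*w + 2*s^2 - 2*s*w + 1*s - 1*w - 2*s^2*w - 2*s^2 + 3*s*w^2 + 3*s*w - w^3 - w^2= -w^3 + w^2*(3*s - 1) + w*(-2*s^2 + s)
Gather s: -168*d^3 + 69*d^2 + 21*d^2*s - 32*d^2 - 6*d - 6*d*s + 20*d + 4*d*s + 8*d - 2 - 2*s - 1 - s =-168*d^3 + 37*d^2 + 22*d + s*(21*d^2 - 2*d - 3) - 3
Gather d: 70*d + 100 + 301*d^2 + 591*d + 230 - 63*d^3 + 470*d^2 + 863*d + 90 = -63*d^3 + 771*d^2 + 1524*d + 420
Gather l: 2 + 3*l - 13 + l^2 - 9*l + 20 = l^2 - 6*l + 9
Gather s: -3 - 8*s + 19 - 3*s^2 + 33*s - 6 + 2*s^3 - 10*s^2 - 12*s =2*s^3 - 13*s^2 + 13*s + 10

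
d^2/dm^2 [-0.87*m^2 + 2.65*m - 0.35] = -1.74000000000000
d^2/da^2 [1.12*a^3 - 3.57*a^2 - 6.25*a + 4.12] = 6.72*a - 7.14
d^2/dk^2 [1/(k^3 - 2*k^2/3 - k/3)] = 6*(k*(2 - 9*k)*(-3*k^2 + 2*k + 1) - (-9*k^2 + 4*k + 1)^2)/(k^3*(-3*k^2 + 2*k + 1)^3)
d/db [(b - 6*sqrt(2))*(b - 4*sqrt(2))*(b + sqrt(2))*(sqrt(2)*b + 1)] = 4*sqrt(2)*b^3 - 51*b^2 + 38*sqrt(2)*b + 124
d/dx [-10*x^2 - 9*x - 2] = -20*x - 9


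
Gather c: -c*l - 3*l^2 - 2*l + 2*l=-c*l - 3*l^2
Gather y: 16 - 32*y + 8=24 - 32*y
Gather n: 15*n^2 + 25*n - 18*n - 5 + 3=15*n^2 + 7*n - 2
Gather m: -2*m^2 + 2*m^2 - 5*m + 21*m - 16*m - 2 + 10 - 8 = 0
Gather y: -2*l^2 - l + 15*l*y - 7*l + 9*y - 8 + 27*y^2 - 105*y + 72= -2*l^2 - 8*l + 27*y^2 + y*(15*l - 96) + 64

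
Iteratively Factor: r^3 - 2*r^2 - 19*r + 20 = (r + 4)*(r^2 - 6*r + 5) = (r - 1)*(r + 4)*(r - 5)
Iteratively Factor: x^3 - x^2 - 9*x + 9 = (x - 3)*(x^2 + 2*x - 3) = (x - 3)*(x - 1)*(x + 3)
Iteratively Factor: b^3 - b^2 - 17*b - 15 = (b - 5)*(b^2 + 4*b + 3) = (b - 5)*(b + 1)*(b + 3)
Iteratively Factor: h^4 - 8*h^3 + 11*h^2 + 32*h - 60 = (h - 5)*(h^3 - 3*h^2 - 4*h + 12) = (h - 5)*(h + 2)*(h^2 - 5*h + 6) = (h - 5)*(h - 3)*(h + 2)*(h - 2)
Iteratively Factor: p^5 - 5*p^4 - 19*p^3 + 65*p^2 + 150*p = (p + 3)*(p^4 - 8*p^3 + 5*p^2 + 50*p) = (p - 5)*(p + 3)*(p^3 - 3*p^2 - 10*p) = p*(p - 5)*(p + 3)*(p^2 - 3*p - 10) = p*(p - 5)^2*(p + 3)*(p + 2)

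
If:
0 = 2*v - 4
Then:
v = 2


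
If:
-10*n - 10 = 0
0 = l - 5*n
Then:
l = -5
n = -1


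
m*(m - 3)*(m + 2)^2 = m^4 + m^3 - 8*m^2 - 12*m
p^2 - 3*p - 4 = (p - 4)*(p + 1)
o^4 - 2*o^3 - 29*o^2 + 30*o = o*(o - 6)*(o - 1)*(o + 5)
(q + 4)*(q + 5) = q^2 + 9*q + 20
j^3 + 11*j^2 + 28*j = j*(j + 4)*(j + 7)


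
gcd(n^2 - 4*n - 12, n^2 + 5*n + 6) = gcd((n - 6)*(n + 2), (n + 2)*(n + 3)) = n + 2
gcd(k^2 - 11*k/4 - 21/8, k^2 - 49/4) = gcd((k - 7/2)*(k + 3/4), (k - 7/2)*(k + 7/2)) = k - 7/2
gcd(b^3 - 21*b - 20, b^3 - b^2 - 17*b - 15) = b^2 - 4*b - 5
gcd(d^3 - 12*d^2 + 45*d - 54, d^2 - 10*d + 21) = d - 3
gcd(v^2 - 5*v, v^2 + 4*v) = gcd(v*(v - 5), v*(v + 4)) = v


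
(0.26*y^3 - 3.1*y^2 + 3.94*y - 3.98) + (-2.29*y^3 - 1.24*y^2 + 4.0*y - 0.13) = -2.03*y^3 - 4.34*y^2 + 7.94*y - 4.11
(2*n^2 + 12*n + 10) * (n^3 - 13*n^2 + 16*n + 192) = 2*n^5 - 14*n^4 - 114*n^3 + 446*n^2 + 2464*n + 1920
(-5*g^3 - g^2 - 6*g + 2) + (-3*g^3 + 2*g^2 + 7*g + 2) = -8*g^3 + g^2 + g + 4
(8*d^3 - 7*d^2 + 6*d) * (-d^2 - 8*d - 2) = -8*d^5 - 57*d^4 + 34*d^3 - 34*d^2 - 12*d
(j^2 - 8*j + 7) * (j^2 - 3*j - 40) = j^4 - 11*j^3 - 9*j^2 + 299*j - 280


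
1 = 1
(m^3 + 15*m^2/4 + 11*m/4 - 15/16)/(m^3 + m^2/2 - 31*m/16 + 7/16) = (4*m^2 + 16*m + 15)/(4*m^2 + 3*m - 7)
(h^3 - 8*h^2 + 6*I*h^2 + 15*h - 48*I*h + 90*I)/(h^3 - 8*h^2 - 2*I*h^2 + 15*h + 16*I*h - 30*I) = (h + 6*I)/(h - 2*I)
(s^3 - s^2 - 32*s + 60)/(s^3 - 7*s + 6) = (s^2 + s - 30)/(s^2 + 2*s - 3)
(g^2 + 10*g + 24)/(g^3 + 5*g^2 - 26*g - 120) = 1/(g - 5)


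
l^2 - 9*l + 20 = (l - 5)*(l - 4)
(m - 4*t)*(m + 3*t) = m^2 - m*t - 12*t^2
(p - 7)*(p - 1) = p^2 - 8*p + 7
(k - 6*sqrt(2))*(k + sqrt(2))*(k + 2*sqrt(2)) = k^3 - 3*sqrt(2)*k^2 - 32*k - 24*sqrt(2)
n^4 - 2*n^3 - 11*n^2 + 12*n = n*(n - 4)*(n - 1)*(n + 3)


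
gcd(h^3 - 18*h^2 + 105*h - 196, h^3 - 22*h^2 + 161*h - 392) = h^2 - 14*h + 49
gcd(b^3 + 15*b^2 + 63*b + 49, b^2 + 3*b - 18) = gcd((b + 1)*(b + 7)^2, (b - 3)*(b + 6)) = 1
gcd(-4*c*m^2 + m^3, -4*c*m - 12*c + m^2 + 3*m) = 4*c - m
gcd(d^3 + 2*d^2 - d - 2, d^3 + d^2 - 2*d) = d^2 + d - 2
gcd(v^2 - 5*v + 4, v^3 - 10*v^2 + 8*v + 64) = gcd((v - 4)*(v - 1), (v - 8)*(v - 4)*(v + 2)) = v - 4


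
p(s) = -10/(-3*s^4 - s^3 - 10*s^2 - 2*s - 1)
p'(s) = -10*(12*s^3 + 3*s^2 + 20*s + 2)/(-3*s^4 - s^3 - 10*s^2 - 2*s - 1)^2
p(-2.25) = 0.09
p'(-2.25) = 0.13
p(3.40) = 0.02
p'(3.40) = -0.02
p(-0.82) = 1.45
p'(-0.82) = 4.00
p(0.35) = 3.32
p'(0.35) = -10.89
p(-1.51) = 0.30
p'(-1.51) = 0.58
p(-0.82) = 1.45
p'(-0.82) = 4.00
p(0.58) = 1.65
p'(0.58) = -4.62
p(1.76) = 0.14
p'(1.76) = -0.23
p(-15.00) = 0.00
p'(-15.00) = 0.00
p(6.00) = 0.00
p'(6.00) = 0.00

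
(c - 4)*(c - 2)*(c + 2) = c^3 - 4*c^2 - 4*c + 16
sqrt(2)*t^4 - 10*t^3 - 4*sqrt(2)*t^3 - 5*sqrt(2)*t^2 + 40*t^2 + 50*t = t*(t - 5)*(t - 5*sqrt(2))*(sqrt(2)*t + sqrt(2))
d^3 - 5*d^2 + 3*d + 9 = (d - 3)^2*(d + 1)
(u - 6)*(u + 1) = u^2 - 5*u - 6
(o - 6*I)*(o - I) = o^2 - 7*I*o - 6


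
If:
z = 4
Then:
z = 4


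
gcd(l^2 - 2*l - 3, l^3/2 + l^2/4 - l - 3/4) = l + 1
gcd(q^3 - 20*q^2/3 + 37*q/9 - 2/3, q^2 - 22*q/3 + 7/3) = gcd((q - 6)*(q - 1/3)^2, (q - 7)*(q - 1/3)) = q - 1/3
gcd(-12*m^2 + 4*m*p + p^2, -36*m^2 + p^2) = 6*m + p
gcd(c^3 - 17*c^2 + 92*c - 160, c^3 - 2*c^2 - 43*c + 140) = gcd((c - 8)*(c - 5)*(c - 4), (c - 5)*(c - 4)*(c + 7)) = c^2 - 9*c + 20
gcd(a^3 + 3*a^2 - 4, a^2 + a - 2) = a^2 + a - 2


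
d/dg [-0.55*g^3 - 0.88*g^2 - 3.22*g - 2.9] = -1.65*g^2 - 1.76*g - 3.22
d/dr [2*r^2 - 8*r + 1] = 4*r - 8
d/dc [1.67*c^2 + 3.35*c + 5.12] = 3.34*c + 3.35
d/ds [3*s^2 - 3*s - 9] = 6*s - 3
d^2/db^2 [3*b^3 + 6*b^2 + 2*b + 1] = 18*b + 12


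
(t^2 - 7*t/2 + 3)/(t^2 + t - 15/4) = 2*(t - 2)/(2*t + 5)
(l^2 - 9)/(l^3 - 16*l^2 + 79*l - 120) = (l + 3)/(l^2 - 13*l + 40)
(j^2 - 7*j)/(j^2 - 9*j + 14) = j/(j - 2)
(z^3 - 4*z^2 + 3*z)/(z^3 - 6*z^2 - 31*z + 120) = z*(z - 1)/(z^2 - 3*z - 40)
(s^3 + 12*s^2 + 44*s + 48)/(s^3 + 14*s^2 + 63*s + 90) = (s^2 + 6*s + 8)/(s^2 + 8*s + 15)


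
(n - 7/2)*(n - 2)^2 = n^3 - 15*n^2/2 + 18*n - 14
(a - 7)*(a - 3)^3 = a^4 - 16*a^3 + 90*a^2 - 216*a + 189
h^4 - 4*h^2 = h^2*(h - 2)*(h + 2)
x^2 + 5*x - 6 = (x - 1)*(x + 6)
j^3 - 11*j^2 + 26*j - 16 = (j - 8)*(j - 2)*(j - 1)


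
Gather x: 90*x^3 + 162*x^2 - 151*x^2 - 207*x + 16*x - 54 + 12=90*x^3 + 11*x^2 - 191*x - 42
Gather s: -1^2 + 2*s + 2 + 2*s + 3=4*s + 4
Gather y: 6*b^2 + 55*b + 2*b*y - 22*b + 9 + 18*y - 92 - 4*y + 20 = 6*b^2 + 33*b + y*(2*b + 14) - 63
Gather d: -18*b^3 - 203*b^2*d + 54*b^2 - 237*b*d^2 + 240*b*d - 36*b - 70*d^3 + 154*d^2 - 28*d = -18*b^3 + 54*b^2 - 36*b - 70*d^3 + d^2*(154 - 237*b) + d*(-203*b^2 + 240*b - 28)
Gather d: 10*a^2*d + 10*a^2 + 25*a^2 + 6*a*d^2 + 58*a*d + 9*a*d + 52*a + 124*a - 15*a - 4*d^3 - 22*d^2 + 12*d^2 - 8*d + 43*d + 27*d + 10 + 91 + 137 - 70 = 35*a^2 + 161*a - 4*d^3 + d^2*(6*a - 10) + d*(10*a^2 + 67*a + 62) + 168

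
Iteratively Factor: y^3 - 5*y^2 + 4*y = (y)*(y^2 - 5*y + 4) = y*(y - 1)*(y - 4)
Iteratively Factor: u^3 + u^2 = (u)*(u^2 + u) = u^2*(u + 1)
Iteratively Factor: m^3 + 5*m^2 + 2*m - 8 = (m - 1)*(m^2 + 6*m + 8) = (m - 1)*(m + 4)*(m + 2)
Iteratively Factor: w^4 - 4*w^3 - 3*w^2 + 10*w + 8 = (w + 1)*(w^3 - 5*w^2 + 2*w + 8) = (w + 1)^2*(w^2 - 6*w + 8) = (w - 4)*(w + 1)^2*(w - 2)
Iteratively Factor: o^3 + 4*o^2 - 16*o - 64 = (o + 4)*(o^2 - 16) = (o + 4)^2*(o - 4)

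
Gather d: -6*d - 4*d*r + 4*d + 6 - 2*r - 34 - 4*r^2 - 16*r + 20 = d*(-4*r - 2) - 4*r^2 - 18*r - 8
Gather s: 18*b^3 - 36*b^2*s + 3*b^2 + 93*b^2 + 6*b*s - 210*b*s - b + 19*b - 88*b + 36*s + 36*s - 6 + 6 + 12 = 18*b^3 + 96*b^2 - 70*b + s*(-36*b^2 - 204*b + 72) + 12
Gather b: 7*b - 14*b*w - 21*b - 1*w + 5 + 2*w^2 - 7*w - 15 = b*(-14*w - 14) + 2*w^2 - 8*w - 10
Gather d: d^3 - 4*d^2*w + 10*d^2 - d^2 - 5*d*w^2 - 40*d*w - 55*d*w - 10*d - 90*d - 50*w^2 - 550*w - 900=d^3 + d^2*(9 - 4*w) + d*(-5*w^2 - 95*w - 100) - 50*w^2 - 550*w - 900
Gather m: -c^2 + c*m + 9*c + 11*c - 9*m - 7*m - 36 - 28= -c^2 + 20*c + m*(c - 16) - 64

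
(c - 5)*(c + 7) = c^2 + 2*c - 35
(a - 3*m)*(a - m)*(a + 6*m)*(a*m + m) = a^4*m + 2*a^3*m^2 + a^3*m - 21*a^2*m^3 + 2*a^2*m^2 + 18*a*m^4 - 21*a*m^3 + 18*m^4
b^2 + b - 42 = (b - 6)*(b + 7)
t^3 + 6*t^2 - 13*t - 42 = (t - 3)*(t + 2)*(t + 7)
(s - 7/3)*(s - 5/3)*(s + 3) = s^3 - s^2 - 73*s/9 + 35/3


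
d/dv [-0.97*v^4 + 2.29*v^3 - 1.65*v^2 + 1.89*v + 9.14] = -3.88*v^3 + 6.87*v^2 - 3.3*v + 1.89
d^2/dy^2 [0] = 0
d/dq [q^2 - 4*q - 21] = 2*q - 4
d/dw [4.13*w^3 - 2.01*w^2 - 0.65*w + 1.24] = 12.39*w^2 - 4.02*w - 0.65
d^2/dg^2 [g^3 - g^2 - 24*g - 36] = 6*g - 2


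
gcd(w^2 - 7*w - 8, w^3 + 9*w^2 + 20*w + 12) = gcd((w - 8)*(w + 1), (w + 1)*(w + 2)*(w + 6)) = w + 1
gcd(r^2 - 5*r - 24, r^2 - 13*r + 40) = r - 8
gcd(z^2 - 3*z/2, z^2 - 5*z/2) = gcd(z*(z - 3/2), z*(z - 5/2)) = z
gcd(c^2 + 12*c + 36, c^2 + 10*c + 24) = c + 6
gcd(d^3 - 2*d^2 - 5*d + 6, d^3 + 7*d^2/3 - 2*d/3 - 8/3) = d^2 + d - 2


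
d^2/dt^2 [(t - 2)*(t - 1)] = 2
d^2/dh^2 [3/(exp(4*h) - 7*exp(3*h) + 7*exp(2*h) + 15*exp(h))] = 3*((-16*exp(3*h) + 63*exp(2*h) - 28*exp(h) - 15)*(exp(3*h) - 7*exp(2*h) + 7*exp(h) + 15) + 2*(4*exp(3*h) - 21*exp(2*h) + 14*exp(h) + 15)^2)*exp(-h)/(exp(3*h) - 7*exp(2*h) + 7*exp(h) + 15)^3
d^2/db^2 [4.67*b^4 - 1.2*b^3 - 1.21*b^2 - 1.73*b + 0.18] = 56.04*b^2 - 7.2*b - 2.42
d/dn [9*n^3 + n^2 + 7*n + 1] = 27*n^2 + 2*n + 7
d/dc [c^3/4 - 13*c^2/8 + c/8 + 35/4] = 3*c^2/4 - 13*c/4 + 1/8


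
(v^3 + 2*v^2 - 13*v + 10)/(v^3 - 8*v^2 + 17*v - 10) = (v + 5)/(v - 5)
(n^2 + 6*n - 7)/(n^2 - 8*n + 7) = (n + 7)/(n - 7)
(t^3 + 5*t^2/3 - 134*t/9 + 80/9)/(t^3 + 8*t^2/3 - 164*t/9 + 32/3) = (t + 5)/(t + 6)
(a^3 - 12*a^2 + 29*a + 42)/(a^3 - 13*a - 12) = (a^2 - 13*a + 42)/(a^2 - a - 12)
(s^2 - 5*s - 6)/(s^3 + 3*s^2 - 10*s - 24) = (s^2 - 5*s - 6)/(s^3 + 3*s^2 - 10*s - 24)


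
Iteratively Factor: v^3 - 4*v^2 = (v)*(v^2 - 4*v) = v^2*(v - 4)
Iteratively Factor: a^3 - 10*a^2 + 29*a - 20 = (a - 1)*(a^2 - 9*a + 20) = (a - 4)*(a - 1)*(a - 5)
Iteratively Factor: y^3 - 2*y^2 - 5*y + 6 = (y + 2)*(y^2 - 4*y + 3) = (y - 3)*(y + 2)*(y - 1)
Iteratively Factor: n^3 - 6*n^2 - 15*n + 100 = (n - 5)*(n^2 - n - 20) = (n - 5)*(n + 4)*(n - 5)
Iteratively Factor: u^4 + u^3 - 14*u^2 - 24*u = (u + 2)*(u^3 - u^2 - 12*u) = (u + 2)*(u + 3)*(u^2 - 4*u) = (u - 4)*(u + 2)*(u + 3)*(u)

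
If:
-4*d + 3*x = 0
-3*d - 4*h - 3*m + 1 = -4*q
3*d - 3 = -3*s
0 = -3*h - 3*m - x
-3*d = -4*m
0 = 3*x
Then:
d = 0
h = 0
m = 0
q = -1/4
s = 1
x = 0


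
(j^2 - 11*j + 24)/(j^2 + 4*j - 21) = (j - 8)/(j + 7)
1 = 1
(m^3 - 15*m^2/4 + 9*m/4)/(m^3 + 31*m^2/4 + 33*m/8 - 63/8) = 2*m*(m - 3)/(2*m^2 + 17*m + 21)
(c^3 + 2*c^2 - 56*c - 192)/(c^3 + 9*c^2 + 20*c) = (c^2 - 2*c - 48)/(c*(c + 5))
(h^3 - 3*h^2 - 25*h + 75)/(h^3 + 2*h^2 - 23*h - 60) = (h^2 + 2*h - 15)/(h^2 + 7*h + 12)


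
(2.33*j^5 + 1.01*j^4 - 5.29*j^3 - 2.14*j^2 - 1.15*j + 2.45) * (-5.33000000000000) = -12.4189*j^5 - 5.3833*j^4 + 28.1957*j^3 + 11.4062*j^2 + 6.1295*j - 13.0585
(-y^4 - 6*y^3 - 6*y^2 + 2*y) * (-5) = 5*y^4 + 30*y^3 + 30*y^2 - 10*y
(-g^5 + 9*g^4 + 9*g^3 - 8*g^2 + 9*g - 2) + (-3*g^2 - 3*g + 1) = -g^5 + 9*g^4 + 9*g^3 - 11*g^2 + 6*g - 1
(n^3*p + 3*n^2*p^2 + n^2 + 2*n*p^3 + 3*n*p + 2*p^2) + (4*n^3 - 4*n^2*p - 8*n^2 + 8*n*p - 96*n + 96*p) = n^3*p + 4*n^3 + 3*n^2*p^2 - 4*n^2*p - 7*n^2 + 2*n*p^3 + 11*n*p - 96*n + 2*p^2 + 96*p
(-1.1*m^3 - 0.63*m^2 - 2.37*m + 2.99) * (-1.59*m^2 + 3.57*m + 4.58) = 1.749*m^5 - 2.9253*m^4 - 3.5188*m^3 - 16.1004*m^2 - 0.180300000000001*m + 13.6942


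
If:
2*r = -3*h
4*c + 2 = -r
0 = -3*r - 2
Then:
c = -1/3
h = 4/9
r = -2/3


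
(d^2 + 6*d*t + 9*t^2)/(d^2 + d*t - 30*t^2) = (d^2 + 6*d*t + 9*t^2)/(d^2 + d*t - 30*t^2)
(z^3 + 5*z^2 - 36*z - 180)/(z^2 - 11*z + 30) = (z^2 + 11*z + 30)/(z - 5)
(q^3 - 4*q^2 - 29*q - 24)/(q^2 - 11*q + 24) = (q^2 + 4*q + 3)/(q - 3)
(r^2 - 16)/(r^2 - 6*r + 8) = (r + 4)/(r - 2)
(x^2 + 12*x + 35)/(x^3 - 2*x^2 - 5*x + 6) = (x^2 + 12*x + 35)/(x^3 - 2*x^2 - 5*x + 6)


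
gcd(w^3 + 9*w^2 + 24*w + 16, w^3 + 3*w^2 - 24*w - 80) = w^2 + 8*w + 16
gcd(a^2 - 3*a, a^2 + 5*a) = a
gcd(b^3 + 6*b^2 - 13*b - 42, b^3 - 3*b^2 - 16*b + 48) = b - 3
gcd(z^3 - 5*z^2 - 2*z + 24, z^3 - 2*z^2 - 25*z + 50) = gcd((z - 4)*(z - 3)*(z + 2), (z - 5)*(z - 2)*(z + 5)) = 1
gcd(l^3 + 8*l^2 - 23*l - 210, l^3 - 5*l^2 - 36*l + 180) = l^2 + l - 30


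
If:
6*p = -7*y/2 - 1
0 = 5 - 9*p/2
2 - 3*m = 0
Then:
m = 2/3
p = 10/9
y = -46/21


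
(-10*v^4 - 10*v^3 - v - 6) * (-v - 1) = 10*v^5 + 20*v^4 + 10*v^3 + v^2 + 7*v + 6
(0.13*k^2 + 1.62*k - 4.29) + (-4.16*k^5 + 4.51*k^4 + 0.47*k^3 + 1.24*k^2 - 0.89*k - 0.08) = -4.16*k^5 + 4.51*k^4 + 0.47*k^3 + 1.37*k^2 + 0.73*k - 4.37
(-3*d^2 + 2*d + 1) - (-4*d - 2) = -3*d^2 + 6*d + 3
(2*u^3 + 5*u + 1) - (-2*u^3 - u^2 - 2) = 4*u^3 + u^2 + 5*u + 3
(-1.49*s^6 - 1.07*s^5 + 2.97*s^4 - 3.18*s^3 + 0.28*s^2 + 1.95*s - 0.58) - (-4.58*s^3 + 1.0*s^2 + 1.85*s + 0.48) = -1.49*s^6 - 1.07*s^5 + 2.97*s^4 + 1.4*s^3 - 0.72*s^2 + 0.0999999999999999*s - 1.06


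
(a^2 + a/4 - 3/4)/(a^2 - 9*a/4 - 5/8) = 2*(-4*a^2 - a + 3)/(-8*a^2 + 18*a + 5)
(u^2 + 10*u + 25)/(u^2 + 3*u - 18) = (u^2 + 10*u + 25)/(u^2 + 3*u - 18)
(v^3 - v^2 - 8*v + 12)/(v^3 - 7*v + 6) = (v - 2)/(v - 1)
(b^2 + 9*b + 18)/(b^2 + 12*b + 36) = (b + 3)/(b + 6)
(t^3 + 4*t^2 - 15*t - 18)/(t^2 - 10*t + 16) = (t^3 + 4*t^2 - 15*t - 18)/(t^2 - 10*t + 16)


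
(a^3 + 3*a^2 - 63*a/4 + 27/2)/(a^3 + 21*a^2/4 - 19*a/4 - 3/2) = (4*a^2 - 12*a + 9)/(4*a^2 - 3*a - 1)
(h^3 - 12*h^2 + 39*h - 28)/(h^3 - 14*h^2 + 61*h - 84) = (h - 1)/(h - 3)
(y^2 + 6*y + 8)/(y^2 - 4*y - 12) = (y + 4)/(y - 6)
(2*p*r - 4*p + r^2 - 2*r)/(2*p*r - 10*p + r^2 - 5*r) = (r - 2)/(r - 5)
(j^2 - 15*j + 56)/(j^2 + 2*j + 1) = (j^2 - 15*j + 56)/(j^2 + 2*j + 1)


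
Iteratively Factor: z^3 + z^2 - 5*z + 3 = (z - 1)*(z^2 + 2*z - 3) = (z - 1)^2*(z + 3)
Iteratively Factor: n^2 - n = (n - 1)*(n)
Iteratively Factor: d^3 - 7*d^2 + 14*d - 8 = (d - 4)*(d^2 - 3*d + 2) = (d - 4)*(d - 2)*(d - 1)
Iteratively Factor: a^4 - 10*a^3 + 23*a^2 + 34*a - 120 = (a + 2)*(a^3 - 12*a^2 + 47*a - 60) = (a - 4)*(a + 2)*(a^2 - 8*a + 15) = (a - 4)*(a - 3)*(a + 2)*(a - 5)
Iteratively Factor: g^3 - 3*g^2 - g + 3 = (g + 1)*(g^2 - 4*g + 3) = (g - 3)*(g + 1)*(g - 1)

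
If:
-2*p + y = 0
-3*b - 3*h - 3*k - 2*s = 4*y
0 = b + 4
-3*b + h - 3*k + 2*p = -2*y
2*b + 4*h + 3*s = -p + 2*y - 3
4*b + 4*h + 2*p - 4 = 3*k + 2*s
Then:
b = -4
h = 409/74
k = 500/111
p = -99/148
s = -943/148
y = -99/74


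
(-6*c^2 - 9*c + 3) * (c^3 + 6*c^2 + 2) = -6*c^5 - 45*c^4 - 51*c^3 + 6*c^2 - 18*c + 6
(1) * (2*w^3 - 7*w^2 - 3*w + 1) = 2*w^3 - 7*w^2 - 3*w + 1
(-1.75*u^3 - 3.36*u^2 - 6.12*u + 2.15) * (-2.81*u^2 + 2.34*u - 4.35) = 4.9175*u^5 + 5.3466*u^4 + 16.9473*u^3 - 5.7463*u^2 + 31.653*u - 9.3525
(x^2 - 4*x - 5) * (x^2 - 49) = x^4 - 4*x^3 - 54*x^2 + 196*x + 245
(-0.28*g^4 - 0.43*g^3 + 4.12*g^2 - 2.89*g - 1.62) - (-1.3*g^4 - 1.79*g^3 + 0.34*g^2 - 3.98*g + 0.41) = 1.02*g^4 + 1.36*g^3 + 3.78*g^2 + 1.09*g - 2.03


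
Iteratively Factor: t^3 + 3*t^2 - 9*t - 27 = (t - 3)*(t^2 + 6*t + 9) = (t - 3)*(t + 3)*(t + 3)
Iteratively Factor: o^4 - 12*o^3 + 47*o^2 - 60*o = (o - 3)*(o^3 - 9*o^2 + 20*o) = o*(o - 3)*(o^2 - 9*o + 20) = o*(o - 5)*(o - 3)*(o - 4)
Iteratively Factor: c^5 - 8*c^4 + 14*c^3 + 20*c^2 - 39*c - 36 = (c - 3)*(c^4 - 5*c^3 - c^2 + 17*c + 12) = (c - 3)^2*(c^3 - 2*c^2 - 7*c - 4) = (c - 4)*(c - 3)^2*(c^2 + 2*c + 1) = (c - 4)*(c - 3)^2*(c + 1)*(c + 1)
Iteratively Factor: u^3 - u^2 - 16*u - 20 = (u - 5)*(u^2 + 4*u + 4) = (u - 5)*(u + 2)*(u + 2)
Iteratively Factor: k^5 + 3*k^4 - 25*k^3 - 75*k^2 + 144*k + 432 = (k + 3)*(k^4 - 25*k^2 + 144) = (k - 4)*(k + 3)*(k^3 + 4*k^2 - 9*k - 36) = (k - 4)*(k + 3)^2*(k^2 + k - 12) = (k - 4)*(k - 3)*(k + 3)^2*(k + 4)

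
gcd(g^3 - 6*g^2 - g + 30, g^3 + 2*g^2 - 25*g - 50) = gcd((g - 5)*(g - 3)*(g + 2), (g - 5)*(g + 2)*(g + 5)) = g^2 - 3*g - 10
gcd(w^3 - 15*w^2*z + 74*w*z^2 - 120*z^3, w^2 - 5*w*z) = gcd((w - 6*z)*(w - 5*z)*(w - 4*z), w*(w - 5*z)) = -w + 5*z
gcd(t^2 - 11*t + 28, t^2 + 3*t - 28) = t - 4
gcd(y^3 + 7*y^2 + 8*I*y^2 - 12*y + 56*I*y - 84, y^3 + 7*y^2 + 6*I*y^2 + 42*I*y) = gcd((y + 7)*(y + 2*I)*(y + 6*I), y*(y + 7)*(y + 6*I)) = y^2 + y*(7 + 6*I) + 42*I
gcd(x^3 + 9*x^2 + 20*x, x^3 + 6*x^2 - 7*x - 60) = x^2 + 9*x + 20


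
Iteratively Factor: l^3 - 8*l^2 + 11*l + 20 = (l - 5)*(l^2 - 3*l - 4) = (l - 5)*(l - 4)*(l + 1)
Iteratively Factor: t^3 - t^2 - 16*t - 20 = (t + 2)*(t^2 - 3*t - 10) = (t + 2)^2*(t - 5)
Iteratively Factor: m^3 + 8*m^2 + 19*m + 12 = (m + 4)*(m^2 + 4*m + 3) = (m + 1)*(m + 4)*(m + 3)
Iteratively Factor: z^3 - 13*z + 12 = (z - 3)*(z^2 + 3*z - 4) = (z - 3)*(z - 1)*(z + 4)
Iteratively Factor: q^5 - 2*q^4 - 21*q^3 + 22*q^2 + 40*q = (q - 2)*(q^4 - 21*q^2 - 20*q) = q*(q - 2)*(q^3 - 21*q - 20) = q*(q - 5)*(q - 2)*(q^2 + 5*q + 4) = q*(q - 5)*(q - 2)*(q + 4)*(q + 1)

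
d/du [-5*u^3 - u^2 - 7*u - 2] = -15*u^2 - 2*u - 7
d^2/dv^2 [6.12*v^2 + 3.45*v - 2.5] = 12.2400000000000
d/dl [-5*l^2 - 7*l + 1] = -10*l - 7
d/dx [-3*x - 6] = -3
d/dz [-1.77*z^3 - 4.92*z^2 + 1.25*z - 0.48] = -5.31*z^2 - 9.84*z + 1.25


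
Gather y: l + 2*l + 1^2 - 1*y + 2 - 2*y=3*l - 3*y + 3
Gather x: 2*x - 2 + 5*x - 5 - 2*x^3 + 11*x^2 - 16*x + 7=-2*x^3 + 11*x^2 - 9*x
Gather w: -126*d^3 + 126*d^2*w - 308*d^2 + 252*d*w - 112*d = -126*d^3 - 308*d^2 - 112*d + w*(126*d^2 + 252*d)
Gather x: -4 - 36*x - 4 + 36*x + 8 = 0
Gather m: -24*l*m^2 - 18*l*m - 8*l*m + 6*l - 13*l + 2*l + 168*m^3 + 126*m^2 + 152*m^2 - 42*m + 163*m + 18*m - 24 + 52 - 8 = -5*l + 168*m^3 + m^2*(278 - 24*l) + m*(139 - 26*l) + 20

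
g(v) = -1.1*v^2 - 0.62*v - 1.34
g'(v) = -2.2*v - 0.62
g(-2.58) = -7.06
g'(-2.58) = 5.06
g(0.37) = -1.72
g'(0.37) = -1.43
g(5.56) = -38.79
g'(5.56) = -12.85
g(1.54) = -4.90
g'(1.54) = -4.01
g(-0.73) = -1.47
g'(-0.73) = 0.99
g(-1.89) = -4.10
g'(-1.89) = 3.54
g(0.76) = -2.45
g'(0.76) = -2.29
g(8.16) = -79.64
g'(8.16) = -18.57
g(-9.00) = -84.86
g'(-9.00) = 19.18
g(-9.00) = -84.86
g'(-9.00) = 19.18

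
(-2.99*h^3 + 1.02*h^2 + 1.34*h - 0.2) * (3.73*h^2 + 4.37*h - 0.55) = -11.1527*h^5 - 9.2617*h^4 + 11.1001*h^3 + 4.5488*h^2 - 1.611*h + 0.11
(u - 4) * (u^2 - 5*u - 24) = u^3 - 9*u^2 - 4*u + 96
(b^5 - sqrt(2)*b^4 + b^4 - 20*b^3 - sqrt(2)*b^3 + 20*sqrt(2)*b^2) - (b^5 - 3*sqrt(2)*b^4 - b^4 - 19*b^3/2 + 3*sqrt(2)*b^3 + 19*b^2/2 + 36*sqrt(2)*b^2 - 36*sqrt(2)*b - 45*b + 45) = 2*b^4 + 2*sqrt(2)*b^4 - 21*b^3/2 - 4*sqrt(2)*b^3 - 16*sqrt(2)*b^2 - 19*b^2/2 + 45*b + 36*sqrt(2)*b - 45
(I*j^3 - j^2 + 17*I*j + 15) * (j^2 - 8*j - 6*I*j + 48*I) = I*j^5 + 5*j^4 - 8*I*j^4 - 40*j^3 + 23*I*j^3 + 117*j^2 - 184*I*j^2 - 936*j - 90*I*j + 720*I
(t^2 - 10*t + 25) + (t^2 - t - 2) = 2*t^2 - 11*t + 23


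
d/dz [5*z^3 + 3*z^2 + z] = 15*z^2 + 6*z + 1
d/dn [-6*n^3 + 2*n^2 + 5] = 2*n*(2 - 9*n)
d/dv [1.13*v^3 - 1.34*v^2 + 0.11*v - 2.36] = 3.39*v^2 - 2.68*v + 0.11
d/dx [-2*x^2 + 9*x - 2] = 9 - 4*x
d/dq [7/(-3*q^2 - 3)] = 14*q/(3*(q^2 + 1)^2)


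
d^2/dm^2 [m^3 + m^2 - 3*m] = 6*m + 2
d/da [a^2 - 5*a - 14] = 2*a - 5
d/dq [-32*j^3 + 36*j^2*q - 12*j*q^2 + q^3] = 36*j^2 - 24*j*q + 3*q^2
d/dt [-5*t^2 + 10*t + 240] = 10 - 10*t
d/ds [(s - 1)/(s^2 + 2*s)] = (-s^2 + 2*s + 2)/(s^2*(s^2 + 4*s + 4))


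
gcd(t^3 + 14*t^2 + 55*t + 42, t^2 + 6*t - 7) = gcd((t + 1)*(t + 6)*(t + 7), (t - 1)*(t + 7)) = t + 7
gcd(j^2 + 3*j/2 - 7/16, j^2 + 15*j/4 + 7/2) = j + 7/4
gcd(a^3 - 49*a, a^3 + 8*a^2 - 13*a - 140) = a + 7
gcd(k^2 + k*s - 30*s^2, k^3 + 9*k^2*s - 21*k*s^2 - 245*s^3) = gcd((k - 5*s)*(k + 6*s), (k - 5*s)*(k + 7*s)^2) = -k + 5*s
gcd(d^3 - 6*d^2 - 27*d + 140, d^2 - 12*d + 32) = d - 4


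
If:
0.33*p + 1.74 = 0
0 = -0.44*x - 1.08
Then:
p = -5.27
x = -2.45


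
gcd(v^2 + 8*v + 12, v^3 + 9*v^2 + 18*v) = v + 6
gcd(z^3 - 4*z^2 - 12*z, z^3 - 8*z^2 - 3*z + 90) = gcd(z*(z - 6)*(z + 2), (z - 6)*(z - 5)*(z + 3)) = z - 6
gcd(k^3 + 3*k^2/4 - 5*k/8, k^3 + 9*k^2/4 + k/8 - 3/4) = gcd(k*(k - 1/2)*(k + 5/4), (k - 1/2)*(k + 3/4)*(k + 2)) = k - 1/2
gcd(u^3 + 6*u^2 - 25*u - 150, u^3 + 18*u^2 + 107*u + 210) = u^2 + 11*u + 30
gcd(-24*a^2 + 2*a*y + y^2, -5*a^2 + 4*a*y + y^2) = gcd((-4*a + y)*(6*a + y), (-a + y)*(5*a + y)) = 1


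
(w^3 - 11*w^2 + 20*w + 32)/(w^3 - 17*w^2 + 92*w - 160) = (w + 1)/(w - 5)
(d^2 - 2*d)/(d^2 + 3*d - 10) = d/(d + 5)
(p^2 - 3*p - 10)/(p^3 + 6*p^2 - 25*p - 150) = (p + 2)/(p^2 + 11*p + 30)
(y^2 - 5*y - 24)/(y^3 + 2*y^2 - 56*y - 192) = (y + 3)/(y^2 + 10*y + 24)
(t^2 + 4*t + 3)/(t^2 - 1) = (t + 3)/(t - 1)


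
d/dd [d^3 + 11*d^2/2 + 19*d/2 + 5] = 3*d^2 + 11*d + 19/2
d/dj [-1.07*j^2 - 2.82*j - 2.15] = -2.14*j - 2.82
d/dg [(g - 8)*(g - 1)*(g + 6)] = 3*g^2 - 6*g - 46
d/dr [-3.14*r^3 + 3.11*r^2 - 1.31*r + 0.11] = -9.42*r^2 + 6.22*r - 1.31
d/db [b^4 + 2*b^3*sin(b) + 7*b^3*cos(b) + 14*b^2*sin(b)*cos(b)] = b*(-7*b^2*sin(b) + 2*b^2*cos(b) + 4*b^2 + 6*b*sin(b) + 21*b*cos(b) + 14*b*cos(2*b) + 14*sin(2*b))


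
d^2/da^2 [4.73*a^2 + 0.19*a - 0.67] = 9.46000000000000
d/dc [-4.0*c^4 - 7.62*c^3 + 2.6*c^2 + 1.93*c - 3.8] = -16.0*c^3 - 22.86*c^2 + 5.2*c + 1.93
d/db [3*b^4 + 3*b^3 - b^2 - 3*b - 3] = 12*b^3 + 9*b^2 - 2*b - 3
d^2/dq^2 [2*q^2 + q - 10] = 4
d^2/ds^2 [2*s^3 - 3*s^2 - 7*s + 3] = 12*s - 6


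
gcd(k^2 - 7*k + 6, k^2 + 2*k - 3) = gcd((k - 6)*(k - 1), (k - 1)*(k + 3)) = k - 1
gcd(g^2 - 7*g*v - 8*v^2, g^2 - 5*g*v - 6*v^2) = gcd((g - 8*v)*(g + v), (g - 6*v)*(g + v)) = g + v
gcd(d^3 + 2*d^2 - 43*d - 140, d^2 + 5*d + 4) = d + 4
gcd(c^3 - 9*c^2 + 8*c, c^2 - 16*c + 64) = c - 8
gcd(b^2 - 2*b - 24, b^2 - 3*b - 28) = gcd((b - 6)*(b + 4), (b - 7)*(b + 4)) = b + 4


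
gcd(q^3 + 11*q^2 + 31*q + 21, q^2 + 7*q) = q + 7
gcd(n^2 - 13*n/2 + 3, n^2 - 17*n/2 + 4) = n - 1/2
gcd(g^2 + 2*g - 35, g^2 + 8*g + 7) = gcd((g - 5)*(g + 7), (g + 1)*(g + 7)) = g + 7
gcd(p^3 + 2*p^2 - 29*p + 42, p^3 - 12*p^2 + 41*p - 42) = p^2 - 5*p + 6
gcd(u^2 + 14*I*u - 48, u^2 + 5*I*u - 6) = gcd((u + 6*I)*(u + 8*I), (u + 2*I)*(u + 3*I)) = 1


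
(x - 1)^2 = x^2 - 2*x + 1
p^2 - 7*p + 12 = (p - 4)*(p - 3)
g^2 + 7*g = g*(g + 7)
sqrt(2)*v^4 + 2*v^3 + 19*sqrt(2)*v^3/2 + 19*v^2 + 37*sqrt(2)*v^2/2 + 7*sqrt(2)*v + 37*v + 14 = (v + 2)*(v + 7)*(v + sqrt(2))*(sqrt(2)*v + sqrt(2)/2)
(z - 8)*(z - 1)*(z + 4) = z^3 - 5*z^2 - 28*z + 32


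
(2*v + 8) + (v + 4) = 3*v + 12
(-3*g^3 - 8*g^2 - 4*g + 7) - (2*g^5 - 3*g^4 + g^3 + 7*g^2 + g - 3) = -2*g^5 + 3*g^4 - 4*g^3 - 15*g^2 - 5*g + 10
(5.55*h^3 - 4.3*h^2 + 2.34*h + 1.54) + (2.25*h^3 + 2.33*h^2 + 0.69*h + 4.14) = 7.8*h^3 - 1.97*h^2 + 3.03*h + 5.68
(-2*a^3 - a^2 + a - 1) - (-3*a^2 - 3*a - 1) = -2*a^3 + 2*a^2 + 4*a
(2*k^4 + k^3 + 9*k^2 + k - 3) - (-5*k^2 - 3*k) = 2*k^4 + k^3 + 14*k^2 + 4*k - 3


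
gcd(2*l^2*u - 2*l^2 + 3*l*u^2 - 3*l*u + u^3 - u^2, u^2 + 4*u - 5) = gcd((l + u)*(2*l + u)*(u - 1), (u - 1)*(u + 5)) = u - 1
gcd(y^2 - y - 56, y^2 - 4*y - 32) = y - 8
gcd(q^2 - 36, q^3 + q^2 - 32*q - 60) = q - 6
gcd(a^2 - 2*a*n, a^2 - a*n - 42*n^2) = 1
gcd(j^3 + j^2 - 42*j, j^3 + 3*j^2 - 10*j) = j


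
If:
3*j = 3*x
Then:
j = x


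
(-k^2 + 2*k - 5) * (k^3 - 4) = -k^5 + 2*k^4 - 5*k^3 + 4*k^2 - 8*k + 20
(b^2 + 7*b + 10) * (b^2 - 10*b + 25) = b^4 - 3*b^3 - 35*b^2 + 75*b + 250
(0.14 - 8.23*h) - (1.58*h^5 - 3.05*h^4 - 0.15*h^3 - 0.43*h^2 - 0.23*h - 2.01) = -1.58*h^5 + 3.05*h^4 + 0.15*h^3 + 0.43*h^2 - 8.0*h + 2.15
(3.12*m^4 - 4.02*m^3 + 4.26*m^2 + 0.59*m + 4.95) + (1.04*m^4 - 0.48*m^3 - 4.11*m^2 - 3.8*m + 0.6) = 4.16*m^4 - 4.5*m^3 + 0.149999999999999*m^2 - 3.21*m + 5.55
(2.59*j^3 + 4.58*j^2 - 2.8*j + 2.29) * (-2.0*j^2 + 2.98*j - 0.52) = -5.18*j^5 - 1.4418*j^4 + 17.9016*j^3 - 15.3056*j^2 + 8.2802*j - 1.1908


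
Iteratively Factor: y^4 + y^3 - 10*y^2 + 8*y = (y)*(y^3 + y^2 - 10*y + 8) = y*(y - 2)*(y^2 + 3*y - 4) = y*(y - 2)*(y + 4)*(y - 1)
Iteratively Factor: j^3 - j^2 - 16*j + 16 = (j - 1)*(j^2 - 16) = (j - 1)*(j + 4)*(j - 4)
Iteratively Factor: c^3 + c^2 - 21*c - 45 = (c + 3)*(c^2 - 2*c - 15) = (c + 3)^2*(c - 5)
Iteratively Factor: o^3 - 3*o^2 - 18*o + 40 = (o + 4)*(o^2 - 7*o + 10) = (o - 2)*(o + 4)*(o - 5)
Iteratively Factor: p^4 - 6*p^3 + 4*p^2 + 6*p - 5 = (p - 1)*(p^3 - 5*p^2 - p + 5) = (p - 5)*(p - 1)*(p^2 - 1) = (p - 5)*(p - 1)*(p + 1)*(p - 1)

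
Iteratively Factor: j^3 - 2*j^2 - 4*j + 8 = (j - 2)*(j^2 - 4) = (j - 2)^2*(j + 2)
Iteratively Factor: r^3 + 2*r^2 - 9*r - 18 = (r + 3)*(r^2 - r - 6) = (r + 2)*(r + 3)*(r - 3)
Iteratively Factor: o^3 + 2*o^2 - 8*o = (o + 4)*(o^2 - 2*o) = o*(o + 4)*(o - 2)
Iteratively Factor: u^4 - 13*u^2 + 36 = (u + 3)*(u^3 - 3*u^2 - 4*u + 12) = (u - 3)*(u + 3)*(u^2 - 4) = (u - 3)*(u + 2)*(u + 3)*(u - 2)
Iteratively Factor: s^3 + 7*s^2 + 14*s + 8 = (s + 1)*(s^2 + 6*s + 8) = (s + 1)*(s + 2)*(s + 4)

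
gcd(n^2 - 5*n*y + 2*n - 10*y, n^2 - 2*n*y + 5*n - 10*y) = 1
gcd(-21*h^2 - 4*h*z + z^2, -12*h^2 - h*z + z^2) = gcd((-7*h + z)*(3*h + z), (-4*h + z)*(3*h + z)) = 3*h + z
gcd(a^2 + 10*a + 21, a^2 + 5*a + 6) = a + 3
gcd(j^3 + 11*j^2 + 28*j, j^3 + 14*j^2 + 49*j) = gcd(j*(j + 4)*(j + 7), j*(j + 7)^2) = j^2 + 7*j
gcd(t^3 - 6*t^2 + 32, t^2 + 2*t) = t + 2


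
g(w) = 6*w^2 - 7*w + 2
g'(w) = 12*w - 7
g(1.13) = 1.75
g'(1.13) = 6.56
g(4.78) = 105.63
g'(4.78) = 50.36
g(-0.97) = 14.44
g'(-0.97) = -18.64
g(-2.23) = 47.45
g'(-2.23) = -33.76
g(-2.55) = 58.86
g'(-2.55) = -37.60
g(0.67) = 0.00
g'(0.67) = 1.04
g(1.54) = 5.45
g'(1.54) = 11.48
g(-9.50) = 610.00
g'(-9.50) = -121.00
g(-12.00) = 950.00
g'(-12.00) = -151.00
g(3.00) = 35.00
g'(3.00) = 29.00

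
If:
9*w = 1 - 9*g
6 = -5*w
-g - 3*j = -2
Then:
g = 59/45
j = 31/135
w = -6/5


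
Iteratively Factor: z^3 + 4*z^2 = (z)*(z^2 + 4*z) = z^2*(z + 4)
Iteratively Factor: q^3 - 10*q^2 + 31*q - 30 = (q - 2)*(q^2 - 8*q + 15) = (q - 3)*(q - 2)*(q - 5)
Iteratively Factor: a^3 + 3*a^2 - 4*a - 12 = (a + 3)*(a^2 - 4) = (a + 2)*(a + 3)*(a - 2)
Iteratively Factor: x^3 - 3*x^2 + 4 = (x - 2)*(x^2 - x - 2) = (x - 2)*(x + 1)*(x - 2)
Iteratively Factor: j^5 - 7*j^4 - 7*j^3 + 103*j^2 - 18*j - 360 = (j - 4)*(j^4 - 3*j^3 - 19*j^2 + 27*j + 90) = (j - 4)*(j - 3)*(j^3 - 19*j - 30) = (j - 4)*(j - 3)*(j + 2)*(j^2 - 2*j - 15) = (j - 4)*(j - 3)*(j + 2)*(j + 3)*(j - 5)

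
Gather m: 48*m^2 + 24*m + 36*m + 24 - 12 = 48*m^2 + 60*m + 12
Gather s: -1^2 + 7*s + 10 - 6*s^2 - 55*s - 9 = -6*s^2 - 48*s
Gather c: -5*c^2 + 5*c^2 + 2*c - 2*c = 0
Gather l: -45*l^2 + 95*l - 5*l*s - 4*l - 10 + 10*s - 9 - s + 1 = -45*l^2 + l*(91 - 5*s) + 9*s - 18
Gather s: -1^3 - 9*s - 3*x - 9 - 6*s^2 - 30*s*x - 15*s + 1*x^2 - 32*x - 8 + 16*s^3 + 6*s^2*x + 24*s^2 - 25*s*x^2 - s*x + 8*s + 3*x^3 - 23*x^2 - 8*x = 16*s^3 + s^2*(6*x + 18) + s*(-25*x^2 - 31*x - 16) + 3*x^3 - 22*x^2 - 43*x - 18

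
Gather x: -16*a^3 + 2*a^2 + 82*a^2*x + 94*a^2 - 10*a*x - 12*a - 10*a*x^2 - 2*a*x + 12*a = -16*a^3 + 96*a^2 - 10*a*x^2 + x*(82*a^2 - 12*a)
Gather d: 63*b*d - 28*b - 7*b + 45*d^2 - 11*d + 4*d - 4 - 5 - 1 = -35*b + 45*d^2 + d*(63*b - 7) - 10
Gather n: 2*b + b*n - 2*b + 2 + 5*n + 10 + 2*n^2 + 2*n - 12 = 2*n^2 + n*(b + 7)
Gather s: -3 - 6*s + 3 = -6*s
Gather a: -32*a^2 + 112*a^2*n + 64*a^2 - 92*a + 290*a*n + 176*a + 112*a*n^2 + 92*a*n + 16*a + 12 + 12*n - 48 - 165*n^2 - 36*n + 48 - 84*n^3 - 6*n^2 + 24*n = a^2*(112*n + 32) + a*(112*n^2 + 382*n + 100) - 84*n^3 - 171*n^2 + 12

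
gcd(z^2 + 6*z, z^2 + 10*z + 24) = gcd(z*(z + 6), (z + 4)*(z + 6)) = z + 6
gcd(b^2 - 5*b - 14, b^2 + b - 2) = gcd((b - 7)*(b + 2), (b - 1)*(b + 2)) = b + 2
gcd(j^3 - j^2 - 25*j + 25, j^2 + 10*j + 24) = 1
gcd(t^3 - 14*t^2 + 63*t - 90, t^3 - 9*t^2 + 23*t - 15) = t^2 - 8*t + 15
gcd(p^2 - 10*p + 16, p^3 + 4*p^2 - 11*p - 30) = 1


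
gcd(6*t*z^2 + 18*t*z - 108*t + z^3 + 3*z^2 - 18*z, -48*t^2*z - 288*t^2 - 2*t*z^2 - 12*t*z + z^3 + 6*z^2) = 6*t*z + 36*t + z^2 + 6*z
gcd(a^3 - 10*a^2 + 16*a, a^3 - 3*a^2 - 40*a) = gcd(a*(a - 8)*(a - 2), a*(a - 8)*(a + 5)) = a^2 - 8*a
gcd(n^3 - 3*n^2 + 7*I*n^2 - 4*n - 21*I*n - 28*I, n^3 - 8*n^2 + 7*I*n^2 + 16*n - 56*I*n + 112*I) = n^2 + n*(-4 + 7*I) - 28*I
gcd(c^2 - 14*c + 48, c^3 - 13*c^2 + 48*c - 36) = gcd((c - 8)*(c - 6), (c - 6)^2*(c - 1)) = c - 6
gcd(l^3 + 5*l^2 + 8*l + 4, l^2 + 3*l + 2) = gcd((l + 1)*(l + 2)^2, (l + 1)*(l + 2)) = l^2 + 3*l + 2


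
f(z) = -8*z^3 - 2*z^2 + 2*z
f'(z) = -24*z^2 - 4*z + 2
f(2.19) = -89.24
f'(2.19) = -121.87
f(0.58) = -1.07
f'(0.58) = -8.39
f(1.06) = -9.66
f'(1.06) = -29.21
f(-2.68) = 134.27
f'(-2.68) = -159.66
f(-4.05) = 490.54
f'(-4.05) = -375.46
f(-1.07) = 5.37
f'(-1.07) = -21.20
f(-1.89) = 43.09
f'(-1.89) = -76.17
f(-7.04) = 2678.11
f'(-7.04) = -1159.32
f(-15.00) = 26520.00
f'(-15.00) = -5338.00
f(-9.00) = 5652.00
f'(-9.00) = -1906.00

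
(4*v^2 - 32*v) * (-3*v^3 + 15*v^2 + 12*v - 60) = -12*v^5 + 156*v^4 - 432*v^3 - 624*v^2 + 1920*v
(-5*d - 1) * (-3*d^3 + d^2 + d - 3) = 15*d^4 - 2*d^3 - 6*d^2 + 14*d + 3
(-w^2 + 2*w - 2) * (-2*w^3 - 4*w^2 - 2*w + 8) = 2*w^5 - 2*w^3 - 4*w^2 + 20*w - 16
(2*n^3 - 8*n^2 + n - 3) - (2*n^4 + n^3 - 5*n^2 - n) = -2*n^4 + n^3 - 3*n^2 + 2*n - 3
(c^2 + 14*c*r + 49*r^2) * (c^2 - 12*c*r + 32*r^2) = c^4 + 2*c^3*r - 87*c^2*r^2 - 140*c*r^3 + 1568*r^4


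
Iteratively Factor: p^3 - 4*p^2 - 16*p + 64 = (p - 4)*(p^2 - 16) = (p - 4)*(p + 4)*(p - 4)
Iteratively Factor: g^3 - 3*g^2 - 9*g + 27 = (g - 3)*(g^2 - 9) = (g - 3)^2*(g + 3)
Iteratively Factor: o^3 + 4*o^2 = (o)*(o^2 + 4*o) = o*(o + 4)*(o)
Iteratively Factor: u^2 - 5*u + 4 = (u - 4)*(u - 1)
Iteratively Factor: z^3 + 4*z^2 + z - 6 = (z + 3)*(z^2 + z - 2) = (z - 1)*(z + 3)*(z + 2)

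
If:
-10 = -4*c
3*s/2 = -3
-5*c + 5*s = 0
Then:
No Solution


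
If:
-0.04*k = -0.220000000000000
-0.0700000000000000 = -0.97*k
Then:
No Solution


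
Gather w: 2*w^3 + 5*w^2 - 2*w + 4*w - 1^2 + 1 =2*w^3 + 5*w^2 + 2*w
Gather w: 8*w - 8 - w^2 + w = -w^2 + 9*w - 8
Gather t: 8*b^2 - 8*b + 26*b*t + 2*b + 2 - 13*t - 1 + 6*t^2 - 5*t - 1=8*b^2 - 6*b + 6*t^2 + t*(26*b - 18)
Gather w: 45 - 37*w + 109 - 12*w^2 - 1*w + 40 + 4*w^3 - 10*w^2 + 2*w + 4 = 4*w^3 - 22*w^2 - 36*w + 198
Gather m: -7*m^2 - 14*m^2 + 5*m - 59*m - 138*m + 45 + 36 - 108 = -21*m^2 - 192*m - 27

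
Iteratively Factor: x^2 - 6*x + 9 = (x - 3)*(x - 3)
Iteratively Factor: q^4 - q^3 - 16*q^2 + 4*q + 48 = (q - 2)*(q^3 + q^2 - 14*q - 24) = (q - 2)*(q + 2)*(q^2 - q - 12) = (q - 4)*(q - 2)*(q + 2)*(q + 3)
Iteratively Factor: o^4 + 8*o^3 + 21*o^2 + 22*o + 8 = (o + 4)*(o^3 + 4*o^2 + 5*o + 2) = (o + 1)*(o + 4)*(o^2 + 3*o + 2) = (o + 1)^2*(o + 4)*(o + 2)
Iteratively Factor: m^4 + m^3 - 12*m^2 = (m + 4)*(m^3 - 3*m^2) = (m - 3)*(m + 4)*(m^2) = m*(m - 3)*(m + 4)*(m)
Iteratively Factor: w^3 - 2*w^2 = (w)*(w^2 - 2*w) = w^2*(w - 2)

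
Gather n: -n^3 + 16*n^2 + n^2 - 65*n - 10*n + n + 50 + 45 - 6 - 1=-n^3 + 17*n^2 - 74*n + 88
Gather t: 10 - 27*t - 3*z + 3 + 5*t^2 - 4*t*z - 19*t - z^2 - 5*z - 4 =5*t^2 + t*(-4*z - 46) - z^2 - 8*z + 9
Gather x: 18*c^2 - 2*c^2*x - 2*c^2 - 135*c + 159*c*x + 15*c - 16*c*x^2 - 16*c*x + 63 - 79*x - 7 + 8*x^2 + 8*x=16*c^2 - 120*c + x^2*(8 - 16*c) + x*(-2*c^2 + 143*c - 71) + 56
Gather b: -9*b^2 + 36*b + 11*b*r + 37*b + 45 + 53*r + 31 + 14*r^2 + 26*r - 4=-9*b^2 + b*(11*r + 73) + 14*r^2 + 79*r + 72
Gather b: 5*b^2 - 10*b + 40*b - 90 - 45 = 5*b^2 + 30*b - 135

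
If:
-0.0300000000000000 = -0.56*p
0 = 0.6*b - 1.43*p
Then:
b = 0.13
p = 0.05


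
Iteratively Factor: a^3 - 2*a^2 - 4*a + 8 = (a - 2)*(a^2 - 4) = (a - 2)^2*(a + 2)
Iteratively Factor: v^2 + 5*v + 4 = (v + 4)*(v + 1)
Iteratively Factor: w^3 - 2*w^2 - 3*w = (w - 3)*(w^2 + w) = (w - 3)*(w + 1)*(w)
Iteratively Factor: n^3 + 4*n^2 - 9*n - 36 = (n + 3)*(n^2 + n - 12) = (n - 3)*(n + 3)*(n + 4)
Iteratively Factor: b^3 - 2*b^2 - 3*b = (b + 1)*(b^2 - 3*b) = b*(b + 1)*(b - 3)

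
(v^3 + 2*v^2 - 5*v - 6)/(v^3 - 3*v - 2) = (v + 3)/(v + 1)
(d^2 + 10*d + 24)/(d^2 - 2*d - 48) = (d + 4)/(d - 8)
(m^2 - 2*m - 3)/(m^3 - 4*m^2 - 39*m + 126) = (m + 1)/(m^2 - m - 42)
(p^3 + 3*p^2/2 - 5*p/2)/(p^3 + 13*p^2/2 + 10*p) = (p - 1)/(p + 4)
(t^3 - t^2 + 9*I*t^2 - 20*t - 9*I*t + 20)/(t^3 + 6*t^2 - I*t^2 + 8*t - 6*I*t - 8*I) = (t^3 + t^2*(-1 + 9*I) + t*(-20 - 9*I) + 20)/(t^3 + t^2*(6 - I) + t*(8 - 6*I) - 8*I)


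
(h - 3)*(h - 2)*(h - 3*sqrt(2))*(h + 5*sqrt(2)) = h^4 - 5*h^3 + 2*sqrt(2)*h^3 - 24*h^2 - 10*sqrt(2)*h^2 + 12*sqrt(2)*h + 150*h - 180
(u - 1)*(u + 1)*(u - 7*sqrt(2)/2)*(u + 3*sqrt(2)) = u^4 - sqrt(2)*u^3/2 - 22*u^2 + sqrt(2)*u/2 + 21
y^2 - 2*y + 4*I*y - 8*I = (y - 2)*(y + 4*I)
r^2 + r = r*(r + 1)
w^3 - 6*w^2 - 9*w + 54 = (w - 6)*(w - 3)*(w + 3)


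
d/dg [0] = 0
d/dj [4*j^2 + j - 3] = 8*j + 1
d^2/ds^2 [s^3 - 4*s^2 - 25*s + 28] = 6*s - 8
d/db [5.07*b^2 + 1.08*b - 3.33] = 10.14*b + 1.08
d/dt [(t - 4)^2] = 2*t - 8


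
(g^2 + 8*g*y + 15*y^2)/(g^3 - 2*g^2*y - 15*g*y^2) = (-g - 5*y)/(g*(-g + 5*y))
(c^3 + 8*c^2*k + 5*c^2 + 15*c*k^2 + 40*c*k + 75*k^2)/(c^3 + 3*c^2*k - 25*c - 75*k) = (c + 5*k)/(c - 5)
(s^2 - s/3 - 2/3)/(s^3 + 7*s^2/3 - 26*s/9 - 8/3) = 3*(s - 1)/(3*s^2 + 5*s - 12)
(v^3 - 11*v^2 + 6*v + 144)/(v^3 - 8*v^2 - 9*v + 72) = (v - 6)/(v - 3)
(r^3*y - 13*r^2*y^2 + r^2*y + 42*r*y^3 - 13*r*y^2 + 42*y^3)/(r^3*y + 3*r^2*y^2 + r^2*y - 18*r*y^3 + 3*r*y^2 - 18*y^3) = (-r^2 + 13*r*y - 42*y^2)/(-r^2 - 3*r*y + 18*y^2)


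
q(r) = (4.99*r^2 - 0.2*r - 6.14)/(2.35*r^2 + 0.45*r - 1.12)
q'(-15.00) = 0.00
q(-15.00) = 2.15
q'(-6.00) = -0.00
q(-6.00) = 2.16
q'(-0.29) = -1.72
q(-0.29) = 5.38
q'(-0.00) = 2.38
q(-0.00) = 5.48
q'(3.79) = 0.09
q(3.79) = 1.89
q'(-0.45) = -6.17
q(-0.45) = 5.95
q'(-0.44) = -5.73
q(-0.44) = 5.89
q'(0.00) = 2.38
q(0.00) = 5.48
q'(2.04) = 0.55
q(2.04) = 1.48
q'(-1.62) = -0.99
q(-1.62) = 1.69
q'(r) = (-4.7*r - 0.45)*(4.99*r^2 - 0.2*r - 6.14)/(2.35*r^2 + 0.45*r - 1.12)^2 + (9.98*r - 0.2)/(2.35*r^2 + 0.45*r - 1.12) = (2.7155*r^2 + 17.6804*r + 2.987)/(5.5225*r^4 + 2.115*r^3 - 5.0615*r^2 - 1.008*r + 1.2544)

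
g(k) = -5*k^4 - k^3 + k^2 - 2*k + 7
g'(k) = -20*k^3 - 3*k^2 + 2*k - 2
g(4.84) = -2836.43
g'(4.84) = -2330.19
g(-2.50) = -161.44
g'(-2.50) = 286.75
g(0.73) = 4.26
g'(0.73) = -9.92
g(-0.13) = 7.28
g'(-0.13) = -2.27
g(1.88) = -62.33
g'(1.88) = -141.74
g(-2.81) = -269.04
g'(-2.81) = 412.45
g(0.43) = 6.07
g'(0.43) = -3.28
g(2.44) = -183.68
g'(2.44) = -305.52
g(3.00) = -422.00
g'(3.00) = -563.00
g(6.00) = -6665.00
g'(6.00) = -4418.00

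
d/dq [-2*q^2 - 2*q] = -4*q - 2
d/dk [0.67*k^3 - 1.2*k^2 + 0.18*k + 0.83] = 2.01*k^2 - 2.4*k + 0.18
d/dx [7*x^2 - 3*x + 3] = 14*x - 3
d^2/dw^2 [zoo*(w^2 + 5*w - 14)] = zoo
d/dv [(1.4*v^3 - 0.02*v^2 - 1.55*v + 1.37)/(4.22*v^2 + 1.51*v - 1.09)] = (5.908*v^4 + 4.228*v^3 + 1.9328*v^2 - 11.5192*v - 0.3792)/(17.8084*v^4 + 12.7444*v^3 - 6.9195*v^2 - 3.2918*v + 1.1881)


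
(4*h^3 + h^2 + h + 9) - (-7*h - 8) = 4*h^3 + h^2 + 8*h + 17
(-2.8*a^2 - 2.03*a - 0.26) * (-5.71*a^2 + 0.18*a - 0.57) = 15.988*a^4 + 11.0873*a^3 + 2.7152*a^2 + 1.1103*a + 0.1482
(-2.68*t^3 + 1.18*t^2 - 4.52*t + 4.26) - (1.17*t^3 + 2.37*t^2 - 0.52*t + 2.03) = -3.85*t^3 - 1.19*t^2 - 4.0*t + 2.23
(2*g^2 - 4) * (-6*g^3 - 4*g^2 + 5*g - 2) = -12*g^5 - 8*g^4 + 34*g^3 + 12*g^2 - 20*g + 8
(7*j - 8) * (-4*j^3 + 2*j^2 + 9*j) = -28*j^4 + 46*j^3 + 47*j^2 - 72*j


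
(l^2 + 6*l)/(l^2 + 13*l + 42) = l/(l + 7)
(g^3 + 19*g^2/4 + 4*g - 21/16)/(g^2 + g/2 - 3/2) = (8*g^2 + 26*g - 7)/(8*(g - 1))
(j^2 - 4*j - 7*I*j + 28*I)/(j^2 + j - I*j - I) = (j^2 - 4*j - 7*I*j + 28*I)/(j^2 + j - I*j - I)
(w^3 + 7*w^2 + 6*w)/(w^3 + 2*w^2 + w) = (w + 6)/(w + 1)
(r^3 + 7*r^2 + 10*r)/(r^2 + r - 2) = r*(r + 5)/(r - 1)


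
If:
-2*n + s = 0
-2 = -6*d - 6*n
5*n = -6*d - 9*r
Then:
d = 1/3 - s/2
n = s/2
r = s/18 - 2/9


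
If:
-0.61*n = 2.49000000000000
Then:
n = -4.08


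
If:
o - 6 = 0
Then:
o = 6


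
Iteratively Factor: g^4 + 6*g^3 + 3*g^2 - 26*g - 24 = (g - 2)*(g^3 + 8*g^2 + 19*g + 12) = (g - 2)*(g + 3)*(g^2 + 5*g + 4) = (g - 2)*(g + 3)*(g + 4)*(g + 1)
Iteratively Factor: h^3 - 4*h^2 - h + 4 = (h - 1)*(h^2 - 3*h - 4) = (h - 1)*(h + 1)*(h - 4)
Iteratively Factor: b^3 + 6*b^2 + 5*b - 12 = (b - 1)*(b^2 + 7*b + 12) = (b - 1)*(b + 4)*(b + 3)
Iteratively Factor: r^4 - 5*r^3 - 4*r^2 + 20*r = (r - 2)*(r^3 - 3*r^2 - 10*r) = r*(r - 2)*(r^2 - 3*r - 10) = r*(r - 2)*(r + 2)*(r - 5)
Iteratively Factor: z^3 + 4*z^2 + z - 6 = (z + 2)*(z^2 + 2*z - 3) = (z - 1)*(z + 2)*(z + 3)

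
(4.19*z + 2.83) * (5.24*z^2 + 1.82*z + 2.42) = 21.9556*z^3 + 22.455*z^2 + 15.2904*z + 6.8486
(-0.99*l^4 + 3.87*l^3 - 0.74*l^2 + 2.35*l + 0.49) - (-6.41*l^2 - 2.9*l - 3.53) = -0.99*l^4 + 3.87*l^3 + 5.67*l^2 + 5.25*l + 4.02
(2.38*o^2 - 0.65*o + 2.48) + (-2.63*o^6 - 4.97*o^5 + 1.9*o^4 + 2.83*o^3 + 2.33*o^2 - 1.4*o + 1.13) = -2.63*o^6 - 4.97*o^5 + 1.9*o^4 + 2.83*o^3 + 4.71*o^2 - 2.05*o + 3.61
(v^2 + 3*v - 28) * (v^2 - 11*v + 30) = v^4 - 8*v^3 - 31*v^2 + 398*v - 840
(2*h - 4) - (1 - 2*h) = 4*h - 5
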